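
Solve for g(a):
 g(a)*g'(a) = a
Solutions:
 g(a) = -sqrt(C1 + a^2)
 g(a) = sqrt(C1 + a^2)


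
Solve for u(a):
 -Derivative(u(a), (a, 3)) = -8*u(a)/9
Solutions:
 u(a) = C3*exp(2*3^(1/3)*a/3) + (C1*sin(3^(5/6)*a/3) + C2*cos(3^(5/6)*a/3))*exp(-3^(1/3)*a/3)


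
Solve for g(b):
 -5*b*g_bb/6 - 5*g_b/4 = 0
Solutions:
 g(b) = C1 + C2/sqrt(b)


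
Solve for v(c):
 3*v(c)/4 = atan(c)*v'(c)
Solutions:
 v(c) = C1*exp(3*Integral(1/atan(c), c)/4)


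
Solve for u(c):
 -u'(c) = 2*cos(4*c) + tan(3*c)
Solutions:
 u(c) = C1 + log(cos(3*c))/3 - sin(4*c)/2


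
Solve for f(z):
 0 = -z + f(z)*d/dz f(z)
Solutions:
 f(z) = -sqrt(C1 + z^2)
 f(z) = sqrt(C1 + z^2)


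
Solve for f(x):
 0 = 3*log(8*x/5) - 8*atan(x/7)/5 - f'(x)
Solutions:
 f(x) = C1 + 3*x*log(x) - 8*x*atan(x/7)/5 - 3*x*log(5) - 3*x + 9*x*log(2) + 28*log(x^2 + 49)/5


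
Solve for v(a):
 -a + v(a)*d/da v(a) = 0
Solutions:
 v(a) = -sqrt(C1 + a^2)
 v(a) = sqrt(C1 + a^2)


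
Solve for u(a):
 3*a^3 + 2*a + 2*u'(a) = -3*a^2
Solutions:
 u(a) = C1 - 3*a^4/8 - a^3/2 - a^2/2


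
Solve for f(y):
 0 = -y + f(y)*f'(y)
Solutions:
 f(y) = -sqrt(C1 + y^2)
 f(y) = sqrt(C1 + y^2)


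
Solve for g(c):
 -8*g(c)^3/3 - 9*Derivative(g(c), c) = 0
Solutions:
 g(c) = -3*sqrt(6)*sqrt(-1/(C1 - 8*c))/2
 g(c) = 3*sqrt(6)*sqrt(-1/(C1 - 8*c))/2


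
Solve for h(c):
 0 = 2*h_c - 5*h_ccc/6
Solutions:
 h(c) = C1 + C2*exp(-2*sqrt(15)*c/5) + C3*exp(2*sqrt(15)*c/5)


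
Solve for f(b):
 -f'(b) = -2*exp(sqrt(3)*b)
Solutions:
 f(b) = C1 + 2*sqrt(3)*exp(sqrt(3)*b)/3


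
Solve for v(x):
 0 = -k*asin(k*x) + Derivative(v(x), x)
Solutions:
 v(x) = C1 + k*Piecewise((x*asin(k*x) + sqrt(-k^2*x^2 + 1)/k, Ne(k, 0)), (0, True))


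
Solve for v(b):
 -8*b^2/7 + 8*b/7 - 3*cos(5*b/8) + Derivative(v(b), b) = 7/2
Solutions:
 v(b) = C1 + 8*b^3/21 - 4*b^2/7 + 7*b/2 + 24*sin(5*b/8)/5


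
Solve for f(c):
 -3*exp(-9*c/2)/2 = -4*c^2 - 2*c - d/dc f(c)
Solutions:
 f(c) = C1 - 4*c^3/3 - c^2 - exp(-9*c/2)/3


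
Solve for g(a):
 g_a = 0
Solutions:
 g(a) = C1


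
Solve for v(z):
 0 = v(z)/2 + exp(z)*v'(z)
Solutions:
 v(z) = C1*exp(exp(-z)/2)


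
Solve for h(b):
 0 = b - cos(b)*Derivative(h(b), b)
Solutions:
 h(b) = C1 + Integral(b/cos(b), b)


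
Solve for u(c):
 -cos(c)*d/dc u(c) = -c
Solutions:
 u(c) = C1 + Integral(c/cos(c), c)


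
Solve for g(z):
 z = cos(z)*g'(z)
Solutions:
 g(z) = C1 + Integral(z/cos(z), z)


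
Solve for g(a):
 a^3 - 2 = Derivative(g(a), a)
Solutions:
 g(a) = C1 + a^4/4 - 2*a


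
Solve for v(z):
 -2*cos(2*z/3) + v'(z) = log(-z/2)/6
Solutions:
 v(z) = C1 + z*log(-z)/6 - z/6 - z*log(2)/6 + 3*sin(2*z/3)


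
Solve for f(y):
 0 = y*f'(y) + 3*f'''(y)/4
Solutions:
 f(y) = C1 + Integral(C2*airyai(-6^(2/3)*y/3) + C3*airybi(-6^(2/3)*y/3), y)


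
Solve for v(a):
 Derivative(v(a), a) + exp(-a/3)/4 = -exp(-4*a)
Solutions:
 v(a) = C1 + exp(-4*a)/4 + 3*exp(-a/3)/4


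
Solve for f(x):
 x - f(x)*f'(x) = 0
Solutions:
 f(x) = -sqrt(C1 + x^2)
 f(x) = sqrt(C1 + x^2)


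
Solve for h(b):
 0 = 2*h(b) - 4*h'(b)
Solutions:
 h(b) = C1*exp(b/2)


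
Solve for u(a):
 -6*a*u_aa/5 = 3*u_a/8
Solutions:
 u(a) = C1 + C2*a^(11/16)


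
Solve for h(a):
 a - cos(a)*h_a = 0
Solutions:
 h(a) = C1 + Integral(a/cos(a), a)


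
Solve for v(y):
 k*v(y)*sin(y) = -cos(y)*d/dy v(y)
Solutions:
 v(y) = C1*exp(k*log(cos(y)))


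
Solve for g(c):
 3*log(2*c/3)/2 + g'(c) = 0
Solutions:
 g(c) = C1 - 3*c*log(c)/2 - 3*c*log(2)/2 + 3*c/2 + 3*c*log(3)/2


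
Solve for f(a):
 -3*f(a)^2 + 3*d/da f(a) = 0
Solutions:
 f(a) = -1/(C1 + a)


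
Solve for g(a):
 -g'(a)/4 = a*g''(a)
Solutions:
 g(a) = C1 + C2*a^(3/4)


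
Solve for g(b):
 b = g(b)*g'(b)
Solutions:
 g(b) = -sqrt(C1 + b^2)
 g(b) = sqrt(C1 + b^2)


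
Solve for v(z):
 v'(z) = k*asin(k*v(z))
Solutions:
 Integral(1/asin(_y*k), (_y, v(z))) = C1 + k*z


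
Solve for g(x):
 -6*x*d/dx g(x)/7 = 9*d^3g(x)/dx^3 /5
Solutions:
 g(x) = C1 + Integral(C2*airyai(-10^(1/3)*21^(2/3)*x/21) + C3*airybi(-10^(1/3)*21^(2/3)*x/21), x)


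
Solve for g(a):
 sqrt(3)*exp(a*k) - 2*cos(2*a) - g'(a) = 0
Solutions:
 g(a) = C1 - sin(2*a) + sqrt(3)*exp(a*k)/k


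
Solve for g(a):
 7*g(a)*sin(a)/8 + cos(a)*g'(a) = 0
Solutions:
 g(a) = C1*cos(a)^(7/8)


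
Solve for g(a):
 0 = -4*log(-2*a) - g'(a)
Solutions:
 g(a) = C1 - 4*a*log(-a) + 4*a*(1 - log(2))


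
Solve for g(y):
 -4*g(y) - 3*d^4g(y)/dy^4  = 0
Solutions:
 g(y) = (C1*sin(3^(3/4)*y/3) + C2*cos(3^(3/4)*y/3))*exp(-3^(3/4)*y/3) + (C3*sin(3^(3/4)*y/3) + C4*cos(3^(3/4)*y/3))*exp(3^(3/4)*y/3)


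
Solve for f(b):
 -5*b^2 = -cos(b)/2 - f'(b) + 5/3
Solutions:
 f(b) = C1 + 5*b^3/3 + 5*b/3 - sin(b)/2


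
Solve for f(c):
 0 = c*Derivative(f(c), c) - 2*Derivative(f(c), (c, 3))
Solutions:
 f(c) = C1 + Integral(C2*airyai(2^(2/3)*c/2) + C3*airybi(2^(2/3)*c/2), c)


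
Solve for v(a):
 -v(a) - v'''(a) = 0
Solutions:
 v(a) = C3*exp(-a) + (C1*sin(sqrt(3)*a/2) + C2*cos(sqrt(3)*a/2))*exp(a/2)


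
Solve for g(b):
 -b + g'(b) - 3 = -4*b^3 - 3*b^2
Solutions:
 g(b) = C1 - b^4 - b^3 + b^2/2 + 3*b


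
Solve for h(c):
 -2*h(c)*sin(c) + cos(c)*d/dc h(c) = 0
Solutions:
 h(c) = C1/cos(c)^2


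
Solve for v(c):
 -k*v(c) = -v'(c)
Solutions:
 v(c) = C1*exp(c*k)


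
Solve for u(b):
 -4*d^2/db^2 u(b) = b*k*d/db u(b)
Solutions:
 u(b) = Piecewise((-sqrt(2)*sqrt(pi)*C1*erf(sqrt(2)*b*sqrt(k)/4)/sqrt(k) - C2, (k > 0) | (k < 0)), (-C1*b - C2, True))


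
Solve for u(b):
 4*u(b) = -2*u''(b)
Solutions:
 u(b) = C1*sin(sqrt(2)*b) + C2*cos(sqrt(2)*b)


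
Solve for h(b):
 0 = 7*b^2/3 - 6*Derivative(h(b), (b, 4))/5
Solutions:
 h(b) = C1 + C2*b + C3*b^2 + C4*b^3 + 7*b^6/1296


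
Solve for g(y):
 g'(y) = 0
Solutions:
 g(y) = C1


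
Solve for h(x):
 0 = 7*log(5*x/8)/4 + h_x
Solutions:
 h(x) = C1 - 7*x*log(x)/4 - 7*x*log(5)/4 + 7*x/4 + 21*x*log(2)/4


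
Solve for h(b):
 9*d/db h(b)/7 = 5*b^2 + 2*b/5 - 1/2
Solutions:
 h(b) = C1 + 35*b^3/27 + 7*b^2/45 - 7*b/18


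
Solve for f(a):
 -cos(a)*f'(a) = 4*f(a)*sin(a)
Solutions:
 f(a) = C1*cos(a)^4


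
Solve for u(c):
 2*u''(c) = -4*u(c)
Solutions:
 u(c) = C1*sin(sqrt(2)*c) + C2*cos(sqrt(2)*c)


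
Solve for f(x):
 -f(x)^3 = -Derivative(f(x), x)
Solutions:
 f(x) = -sqrt(2)*sqrt(-1/(C1 + x))/2
 f(x) = sqrt(2)*sqrt(-1/(C1 + x))/2


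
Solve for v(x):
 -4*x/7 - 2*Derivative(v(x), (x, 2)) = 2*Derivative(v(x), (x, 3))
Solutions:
 v(x) = C1 + C2*x + C3*exp(-x) - x^3/21 + x^2/7


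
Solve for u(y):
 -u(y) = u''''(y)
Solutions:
 u(y) = (C1*sin(sqrt(2)*y/2) + C2*cos(sqrt(2)*y/2))*exp(-sqrt(2)*y/2) + (C3*sin(sqrt(2)*y/2) + C4*cos(sqrt(2)*y/2))*exp(sqrt(2)*y/2)


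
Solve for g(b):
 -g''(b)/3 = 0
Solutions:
 g(b) = C1 + C2*b


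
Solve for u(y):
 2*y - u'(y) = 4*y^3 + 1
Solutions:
 u(y) = C1 - y^4 + y^2 - y


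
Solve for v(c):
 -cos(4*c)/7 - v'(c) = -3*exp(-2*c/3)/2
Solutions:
 v(c) = C1 - sin(4*c)/28 - 9*exp(-2*c/3)/4


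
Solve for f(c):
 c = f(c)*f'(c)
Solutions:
 f(c) = -sqrt(C1 + c^2)
 f(c) = sqrt(C1 + c^2)


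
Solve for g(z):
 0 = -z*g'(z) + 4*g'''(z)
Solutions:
 g(z) = C1 + Integral(C2*airyai(2^(1/3)*z/2) + C3*airybi(2^(1/3)*z/2), z)


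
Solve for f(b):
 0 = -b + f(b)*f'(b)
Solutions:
 f(b) = -sqrt(C1 + b^2)
 f(b) = sqrt(C1 + b^2)


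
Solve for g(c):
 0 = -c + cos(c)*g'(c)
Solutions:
 g(c) = C1 + Integral(c/cos(c), c)


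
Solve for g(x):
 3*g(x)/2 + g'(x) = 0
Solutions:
 g(x) = C1*exp(-3*x/2)


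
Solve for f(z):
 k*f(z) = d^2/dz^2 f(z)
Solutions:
 f(z) = C1*exp(-sqrt(k)*z) + C2*exp(sqrt(k)*z)


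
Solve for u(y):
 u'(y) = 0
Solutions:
 u(y) = C1


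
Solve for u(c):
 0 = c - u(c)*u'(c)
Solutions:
 u(c) = -sqrt(C1 + c^2)
 u(c) = sqrt(C1 + c^2)


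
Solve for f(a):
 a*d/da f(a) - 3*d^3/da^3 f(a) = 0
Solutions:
 f(a) = C1 + Integral(C2*airyai(3^(2/3)*a/3) + C3*airybi(3^(2/3)*a/3), a)


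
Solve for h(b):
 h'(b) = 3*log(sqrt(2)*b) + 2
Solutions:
 h(b) = C1 + 3*b*log(b) - b + 3*b*log(2)/2


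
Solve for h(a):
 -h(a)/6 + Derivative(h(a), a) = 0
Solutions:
 h(a) = C1*exp(a/6)


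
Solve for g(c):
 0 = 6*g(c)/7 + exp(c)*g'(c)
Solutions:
 g(c) = C1*exp(6*exp(-c)/7)


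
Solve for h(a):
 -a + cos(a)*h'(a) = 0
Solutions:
 h(a) = C1 + Integral(a/cos(a), a)


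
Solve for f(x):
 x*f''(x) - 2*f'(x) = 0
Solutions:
 f(x) = C1 + C2*x^3


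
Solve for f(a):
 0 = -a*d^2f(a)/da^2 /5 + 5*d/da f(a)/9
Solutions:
 f(a) = C1 + C2*a^(34/9)


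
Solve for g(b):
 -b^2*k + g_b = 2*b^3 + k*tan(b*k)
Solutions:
 g(b) = C1 + b^4/2 + b^3*k/3 + k*Piecewise((-log(cos(b*k))/k, Ne(k, 0)), (0, True))


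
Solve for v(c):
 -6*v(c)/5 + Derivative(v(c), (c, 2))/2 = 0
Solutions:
 v(c) = C1*exp(-2*sqrt(15)*c/5) + C2*exp(2*sqrt(15)*c/5)


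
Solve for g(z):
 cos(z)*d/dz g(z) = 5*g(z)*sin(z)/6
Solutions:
 g(z) = C1/cos(z)^(5/6)


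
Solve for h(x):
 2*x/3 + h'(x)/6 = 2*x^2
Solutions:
 h(x) = C1 + 4*x^3 - 2*x^2


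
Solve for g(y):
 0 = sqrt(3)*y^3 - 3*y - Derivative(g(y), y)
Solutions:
 g(y) = C1 + sqrt(3)*y^4/4 - 3*y^2/2


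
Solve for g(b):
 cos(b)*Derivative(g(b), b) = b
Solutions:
 g(b) = C1 + Integral(b/cos(b), b)


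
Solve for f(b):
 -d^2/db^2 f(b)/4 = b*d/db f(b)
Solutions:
 f(b) = C1 + C2*erf(sqrt(2)*b)


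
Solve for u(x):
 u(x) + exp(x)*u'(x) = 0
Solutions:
 u(x) = C1*exp(exp(-x))


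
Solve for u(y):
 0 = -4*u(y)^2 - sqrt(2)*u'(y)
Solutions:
 u(y) = 1/(C1 + 2*sqrt(2)*y)


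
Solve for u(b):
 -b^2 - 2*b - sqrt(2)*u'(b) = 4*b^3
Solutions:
 u(b) = C1 - sqrt(2)*b^4/2 - sqrt(2)*b^3/6 - sqrt(2)*b^2/2


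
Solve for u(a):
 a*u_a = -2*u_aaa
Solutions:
 u(a) = C1 + Integral(C2*airyai(-2^(2/3)*a/2) + C3*airybi(-2^(2/3)*a/2), a)


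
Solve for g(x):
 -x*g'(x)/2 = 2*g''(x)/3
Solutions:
 g(x) = C1 + C2*erf(sqrt(6)*x/4)


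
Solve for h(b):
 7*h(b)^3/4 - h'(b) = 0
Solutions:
 h(b) = -sqrt(2)*sqrt(-1/(C1 + 7*b))
 h(b) = sqrt(2)*sqrt(-1/(C1 + 7*b))


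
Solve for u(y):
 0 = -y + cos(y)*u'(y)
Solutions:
 u(y) = C1 + Integral(y/cos(y), y)


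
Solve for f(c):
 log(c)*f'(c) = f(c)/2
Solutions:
 f(c) = C1*exp(li(c)/2)


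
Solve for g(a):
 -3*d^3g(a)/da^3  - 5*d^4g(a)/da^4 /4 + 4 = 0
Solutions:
 g(a) = C1 + C2*a + C3*a^2 + C4*exp(-12*a/5) + 2*a^3/9


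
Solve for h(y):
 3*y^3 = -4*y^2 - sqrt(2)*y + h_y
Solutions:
 h(y) = C1 + 3*y^4/4 + 4*y^3/3 + sqrt(2)*y^2/2


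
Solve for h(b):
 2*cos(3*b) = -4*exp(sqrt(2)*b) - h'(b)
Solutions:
 h(b) = C1 - 2*sqrt(2)*exp(sqrt(2)*b) - 2*sin(3*b)/3


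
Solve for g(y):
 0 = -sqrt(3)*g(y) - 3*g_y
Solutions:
 g(y) = C1*exp(-sqrt(3)*y/3)


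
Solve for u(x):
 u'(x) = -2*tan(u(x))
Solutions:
 u(x) = pi - asin(C1*exp(-2*x))
 u(x) = asin(C1*exp(-2*x))


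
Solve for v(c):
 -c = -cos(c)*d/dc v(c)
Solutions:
 v(c) = C1 + Integral(c/cos(c), c)


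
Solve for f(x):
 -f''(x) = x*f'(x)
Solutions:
 f(x) = C1 + C2*erf(sqrt(2)*x/2)


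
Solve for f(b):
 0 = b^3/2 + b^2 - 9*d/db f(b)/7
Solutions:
 f(b) = C1 + 7*b^4/72 + 7*b^3/27


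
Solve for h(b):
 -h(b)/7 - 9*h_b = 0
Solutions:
 h(b) = C1*exp(-b/63)


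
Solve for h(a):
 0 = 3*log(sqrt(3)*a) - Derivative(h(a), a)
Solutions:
 h(a) = C1 + 3*a*log(a) - 3*a + 3*a*log(3)/2


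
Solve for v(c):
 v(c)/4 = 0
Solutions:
 v(c) = 0


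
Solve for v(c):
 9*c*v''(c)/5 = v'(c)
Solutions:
 v(c) = C1 + C2*c^(14/9)


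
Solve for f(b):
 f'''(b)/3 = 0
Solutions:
 f(b) = C1 + C2*b + C3*b^2


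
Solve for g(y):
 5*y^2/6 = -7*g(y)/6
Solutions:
 g(y) = -5*y^2/7


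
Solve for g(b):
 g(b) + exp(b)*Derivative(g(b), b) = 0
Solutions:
 g(b) = C1*exp(exp(-b))


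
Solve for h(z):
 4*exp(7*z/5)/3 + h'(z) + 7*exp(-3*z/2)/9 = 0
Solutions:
 h(z) = C1 - 20*exp(7*z/5)/21 + 14*exp(-3*z/2)/27


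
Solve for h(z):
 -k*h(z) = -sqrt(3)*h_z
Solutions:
 h(z) = C1*exp(sqrt(3)*k*z/3)


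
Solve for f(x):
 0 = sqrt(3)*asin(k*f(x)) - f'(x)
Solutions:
 Integral(1/asin(_y*k), (_y, f(x))) = C1 + sqrt(3)*x


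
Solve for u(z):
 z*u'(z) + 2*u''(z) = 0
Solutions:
 u(z) = C1 + C2*erf(z/2)


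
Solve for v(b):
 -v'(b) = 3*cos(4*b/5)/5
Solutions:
 v(b) = C1 - 3*sin(4*b/5)/4


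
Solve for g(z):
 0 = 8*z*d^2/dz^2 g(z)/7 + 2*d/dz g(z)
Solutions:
 g(z) = C1 + C2/z^(3/4)


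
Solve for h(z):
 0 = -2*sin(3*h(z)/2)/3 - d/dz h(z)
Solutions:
 h(z) = -2*acos((-C1 - exp(2*z))/(C1 - exp(2*z)))/3 + 4*pi/3
 h(z) = 2*acos((-C1 - exp(2*z))/(C1 - exp(2*z)))/3


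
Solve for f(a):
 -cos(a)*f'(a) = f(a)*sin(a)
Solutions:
 f(a) = C1*cos(a)


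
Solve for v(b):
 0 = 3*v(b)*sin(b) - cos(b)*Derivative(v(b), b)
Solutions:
 v(b) = C1/cos(b)^3


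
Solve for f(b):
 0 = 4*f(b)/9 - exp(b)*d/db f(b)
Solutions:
 f(b) = C1*exp(-4*exp(-b)/9)


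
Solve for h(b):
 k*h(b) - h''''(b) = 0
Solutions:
 h(b) = C1*exp(-b*k^(1/4)) + C2*exp(b*k^(1/4)) + C3*exp(-I*b*k^(1/4)) + C4*exp(I*b*k^(1/4))


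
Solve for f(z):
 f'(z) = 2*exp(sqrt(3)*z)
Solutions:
 f(z) = C1 + 2*sqrt(3)*exp(sqrt(3)*z)/3


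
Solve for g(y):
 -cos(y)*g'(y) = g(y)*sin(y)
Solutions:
 g(y) = C1*cos(y)


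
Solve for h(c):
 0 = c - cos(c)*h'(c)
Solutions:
 h(c) = C1 + Integral(c/cos(c), c)


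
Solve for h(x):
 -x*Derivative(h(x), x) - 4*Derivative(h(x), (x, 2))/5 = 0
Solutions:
 h(x) = C1 + C2*erf(sqrt(10)*x/4)


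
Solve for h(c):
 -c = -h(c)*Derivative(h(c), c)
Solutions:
 h(c) = -sqrt(C1 + c^2)
 h(c) = sqrt(C1 + c^2)


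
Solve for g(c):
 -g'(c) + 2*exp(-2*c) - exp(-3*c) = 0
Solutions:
 g(c) = C1 - exp(-2*c) + exp(-3*c)/3


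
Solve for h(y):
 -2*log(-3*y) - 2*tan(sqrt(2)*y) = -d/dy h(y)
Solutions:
 h(y) = C1 + 2*y*log(-y) - 2*y + 2*y*log(3) - sqrt(2)*log(cos(sqrt(2)*y))


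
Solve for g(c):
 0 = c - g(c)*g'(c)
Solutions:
 g(c) = -sqrt(C1 + c^2)
 g(c) = sqrt(C1 + c^2)


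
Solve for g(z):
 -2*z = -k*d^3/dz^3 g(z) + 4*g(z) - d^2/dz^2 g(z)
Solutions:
 g(z) = C1*exp(-z*((sqrt(((-54 + k^(-2))^2 - 1/k^4)/k^2) - 54/k + k^(-3))^(1/3) + 1/k + 1/(k^2*(sqrt(((-54 + k^(-2))^2 - 1/k^4)/k^2) - 54/k + k^(-3))^(1/3)))/3) + C2*exp(z*((sqrt(((-54 + k^(-2))^2 - 1/k^4)/k^2) - 54/k + k^(-3))^(1/3) - sqrt(3)*I*(sqrt(((-54 + k^(-2))^2 - 1/k^4)/k^2) - 54/k + k^(-3))^(1/3) - 2/k - 4/(k^2*(-1 + sqrt(3)*I)*(sqrt(((-54 + k^(-2))^2 - 1/k^4)/k^2) - 54/k + k^(-3))^(1/3)))/6) + C3*exp(z*((sqrt(((-54 + k^(-2))^2 - 1/k^4)/k^2) - 54/k + k^(-3))^(1/3) + sqrt(3)*I*(sqrt(((-54 + k^(-2))^2 - 1/k^4)/k^2) - 54/k + k^(-3))^(1/3) - 2/k + 4/(k^2*(1 + sqrt(3)*I)*(sqrt(((-54 + k^(-2))^2 - 1/k^4)/k^2) - 54/k + k^(-3))^(1/3)))/6) - z/2


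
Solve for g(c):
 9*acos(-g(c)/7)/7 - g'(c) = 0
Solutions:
 Integral(1/acos(-_y/7), (_y, g(c))) = C1 + 9*c/7


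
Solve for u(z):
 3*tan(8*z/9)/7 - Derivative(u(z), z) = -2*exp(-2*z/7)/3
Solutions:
 u(z) = C1 + 27*log(tan(8*z/9)^2 + 1)/112 - 7*exp(-2*z/7)/3


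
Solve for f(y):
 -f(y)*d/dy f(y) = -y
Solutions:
 f(y) = -sqrt(C1 + y^2)
 f(y) = sqrt(C1 + y^2)


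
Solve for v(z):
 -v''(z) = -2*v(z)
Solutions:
 v(z) = C1*exp(-sqrt(2)*z) + C2*exp(sqrt(2)*z)


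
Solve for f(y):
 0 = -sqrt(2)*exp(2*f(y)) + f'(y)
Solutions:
 f(y) = log(-sqrt(-1/(C1 + sqrt(2)*y))) - log(2)/2
 f(y) = log(-1/(C1 + sqrt(2)*y))/2 - log(2)/2


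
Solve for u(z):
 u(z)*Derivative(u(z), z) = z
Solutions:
 u(z) = -sqrt(C1 + z^2)
 u(z) = sqrt(C1 + z^2)


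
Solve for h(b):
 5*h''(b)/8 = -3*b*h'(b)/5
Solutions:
 h(b) = C1 + C2*erf(2*sqrt(3)*b/5)


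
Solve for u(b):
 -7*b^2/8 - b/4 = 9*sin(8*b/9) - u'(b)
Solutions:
 u(b) = C1 + 7*b^3/24 + b^2/8 - 81*cos(8*b/9)/8


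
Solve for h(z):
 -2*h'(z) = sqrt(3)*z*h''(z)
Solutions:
 h(z) = C1 + C2*z^(1 - 2*sqrt(3)/3)


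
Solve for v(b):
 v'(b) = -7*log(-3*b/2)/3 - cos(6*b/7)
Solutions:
 v(b) = C1 - 7*b*log(-b)/3 - 7*b*log(3)/3 + 7*b*log(2)/3 + 7*b/3 - 7*sin(6*b/7)/6


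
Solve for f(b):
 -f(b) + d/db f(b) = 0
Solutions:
 f(b) = C1*exp(b)


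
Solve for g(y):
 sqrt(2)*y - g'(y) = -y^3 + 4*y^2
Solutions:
 g(y) = C1 + y^4/4 - 4*y^3/3 + sqrt(2)*y^2/2


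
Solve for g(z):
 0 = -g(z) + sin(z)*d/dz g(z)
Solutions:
 g(z) = C1*sqrt(cos(z) - 1)/sqrt(cos(z) + 1)


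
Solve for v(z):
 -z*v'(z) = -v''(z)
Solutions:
 v(z) = C1 + C2*erfi(sqrt(2)*z/2)


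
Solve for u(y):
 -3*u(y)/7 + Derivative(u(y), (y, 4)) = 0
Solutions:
 u(y) = C1*exp(-3^(1/4)*7^(3/4)*y/7) + C2*exp(3^(1/4)*7^(3/4)*y/7) + C3*sin(3^(1/4)*7^(3/4)*y/7) + C4*cos(3^(1/4)*7^(3/4)*y/7)


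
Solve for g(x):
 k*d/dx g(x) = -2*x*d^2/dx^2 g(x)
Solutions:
 g(x) = C1 + x^(1 - re(k)/2)*(C2*sin(log(x)*Abs(im(k))/2) + C3*cos(log(x)*im(k)/2))


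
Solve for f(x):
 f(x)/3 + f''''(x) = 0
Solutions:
 f(x) = (C1*sin(sqrt(2)*3^(3/4)*x/6) + C2*cos(sqrt(2)*3^(3/4)*x/6))*exp(-sqrt(2)*3^(3/4)*x/6) + (C3*sin(sqrt(2)*3^(3/4)*x/6) + C4*cos(sqrt(2)*3^(3/4)*x/6))*exp(sqrt(2)*3^(3/4)*x/6)


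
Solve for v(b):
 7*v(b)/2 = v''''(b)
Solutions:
 v(b) = C1*exp(-2^(3/4)*7^(1/4)*b/2) + C2*exp(2^(3/4)*7^(1/4)*b/2) + C3*sin(2^(3/4)*7^(1/4)*b/2) + C4*cos(2^(3/4)*7^(1/4)*b/2)


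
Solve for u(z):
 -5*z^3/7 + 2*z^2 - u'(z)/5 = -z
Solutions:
 u(z) = C1 - 25*z^4/28 + 10*z^3/3 + 5*z^2/2


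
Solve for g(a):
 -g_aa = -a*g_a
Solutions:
 g(a) = C1 + C2*erfi(sqrt(2)*a/2)


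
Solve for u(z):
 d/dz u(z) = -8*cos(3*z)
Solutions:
 u(z) = C1 - 8*sin(3*z)/3


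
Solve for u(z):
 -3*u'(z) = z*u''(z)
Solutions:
 u(z) = C1 + C2/z^2


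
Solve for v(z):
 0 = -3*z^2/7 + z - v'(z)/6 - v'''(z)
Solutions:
 v(z) = C1 + C2*sin(sqrt(6)*z/6) + C3*cos(sqrt(6)*z/6) - 6*z^3/7 + 3*z^2 + 216*z/7


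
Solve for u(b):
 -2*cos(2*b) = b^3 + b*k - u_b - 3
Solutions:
 u(b) = C1 + b^4/4 + b^2*k/2 - 3*b + sin(2*b)


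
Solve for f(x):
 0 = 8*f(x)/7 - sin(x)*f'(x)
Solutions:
 f(x) = C1*(cos(x) - 1)^(4/7)/(cos(x) + 1)^(4/7)


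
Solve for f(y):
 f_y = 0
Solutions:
 f(y) = C1


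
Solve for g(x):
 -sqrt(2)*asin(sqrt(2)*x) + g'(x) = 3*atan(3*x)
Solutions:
 g(x) = C1 + 3*x*atan(3*x) + sqrt(2)*(x*asin(sqrt(2)*x) + sqrt(2)*sqrt(1 - 2*x^2)/2) - log(9*x^2 + 1)/2


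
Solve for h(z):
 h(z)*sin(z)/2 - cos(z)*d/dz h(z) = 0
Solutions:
 h(z) = C1/sqrt(cos(z))


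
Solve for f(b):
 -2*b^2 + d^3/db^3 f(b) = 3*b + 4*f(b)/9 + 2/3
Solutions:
 f(b) = C3*exp(2^(2/3)*3^(1/3)*b/3) - 9*b^2/2 - 27*b/4 + (C1*sin(2^(2/3)*3^(5/6)*b/6) + C2*cos(2^(2/3)*3^(5/6)*b/6))*exp(-2^(2/3)*3^(1/3)*b/6) - 3/2


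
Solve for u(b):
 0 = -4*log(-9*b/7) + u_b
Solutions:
 u(b) = C1 + 4*b*log(-b) + 4*b*(-log(7) - 1 + 2*log(3))


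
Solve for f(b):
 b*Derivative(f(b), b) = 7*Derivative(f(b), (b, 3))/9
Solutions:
 f(b) = C1 + Integral(C2*airyai(21^(2/3)*b/7) + C3*airybi(21^(2/3)*b/7), b)


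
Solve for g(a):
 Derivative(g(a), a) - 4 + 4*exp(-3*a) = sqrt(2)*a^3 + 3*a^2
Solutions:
 g(a) = C1 + sqrt(2)*a^4/4 + a^3 + 4*a + 4*exp(-3*a)/3


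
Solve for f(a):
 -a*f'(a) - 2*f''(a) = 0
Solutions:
 f(a) = C1 + C2*erf(a/2)


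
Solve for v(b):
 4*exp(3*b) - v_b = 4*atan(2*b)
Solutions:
 v(b) = C1 - 4*b*atan(2*b) + 4*exp(3*b)/3 + log(4*b^2 + 1)


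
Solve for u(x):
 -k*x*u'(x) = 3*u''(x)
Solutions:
 u(x) = Piecewise((-sqrt(6)*sqrt(pi)*C1*erf(sqrt(6)*sqrt(k)*x/6)/(2*sqrt(k)) - C2, (k > 0) | (k < 0)), (-C1*x - C2, True))


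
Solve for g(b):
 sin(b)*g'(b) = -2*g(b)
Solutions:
 g(b) = C1*(cos(b) + 1)/(cos(b) - 1)


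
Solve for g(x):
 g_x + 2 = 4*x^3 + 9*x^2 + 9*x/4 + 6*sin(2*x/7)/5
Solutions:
 g(x) = C1 + x^4 + 3*x^3 + 9*x^2/8 - 2*x - 21*cos(2*x/7)/5


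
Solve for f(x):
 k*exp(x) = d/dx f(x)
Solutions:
 f(x) = C1 + k*exp(x)


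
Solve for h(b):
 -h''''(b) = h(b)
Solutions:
 h(b) = (C1*sin(sqrt(2)*b/2) + C2*cos(sqrt(2)*b/2))*exp(-sqrt(2)*b/2) + (C3*sin(sqrt(2)*b/2) + C4*cos(sqrt(2)*b/2))*exp(sqrt(2)*b/2)


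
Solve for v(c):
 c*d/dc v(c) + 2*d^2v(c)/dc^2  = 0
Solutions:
 v(c) = C1 + C2*erf(c/2)


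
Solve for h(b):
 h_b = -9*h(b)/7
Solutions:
 h(b) = C1*exp(-9*b/7)


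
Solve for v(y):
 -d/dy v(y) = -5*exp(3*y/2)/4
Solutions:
 v(y) = C1 + 5*exp(3*y/2)/6


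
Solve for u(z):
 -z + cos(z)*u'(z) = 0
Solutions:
 u(z) = C1 + Integral(z/cos(z), z)


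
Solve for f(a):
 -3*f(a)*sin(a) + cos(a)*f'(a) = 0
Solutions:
 f(a) = C1/cos(a)^3


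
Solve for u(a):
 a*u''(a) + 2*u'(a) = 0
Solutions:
 u(a) = C1 + C2/a


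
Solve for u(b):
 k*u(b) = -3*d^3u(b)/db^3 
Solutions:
 u(b) = C1*exp(3^(2/3)*b*(-k)^(1/3)/3) + C2*exp(b*(-k)^(1/3)*(-3^(2/3) + 3*3^(1/6)*I)/6) + C3*exp(-b*(-k)^(1/3)*(3^(2/3) + 3*3^(1/6)*I)/6)


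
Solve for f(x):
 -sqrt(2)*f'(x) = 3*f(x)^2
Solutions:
 f(x) = 2/(C1 + 3*sqrt(2)*x)


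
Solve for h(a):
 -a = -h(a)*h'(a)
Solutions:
 h(a) = -sqrt(C1 + a^2)
 h(a) = sqrt(C1 + a^2)


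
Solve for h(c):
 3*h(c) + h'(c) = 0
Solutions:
 h(c) = C1*exp(-3*c)


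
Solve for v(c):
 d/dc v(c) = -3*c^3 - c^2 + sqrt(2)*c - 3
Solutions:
 v(c) = C1 - 3*c^4/4 - c^3/3 + sqrt(2)*c^2/2 - 3*c


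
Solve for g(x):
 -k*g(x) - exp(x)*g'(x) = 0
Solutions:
 g(x) = C1*exp(k*exp(-x))


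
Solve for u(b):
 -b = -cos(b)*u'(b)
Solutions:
 u(b) = C1 + Integral(b/cos(b), b)


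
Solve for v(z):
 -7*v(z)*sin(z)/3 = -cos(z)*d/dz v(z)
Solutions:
 v(z) = C1/cos(z)^(7/3)


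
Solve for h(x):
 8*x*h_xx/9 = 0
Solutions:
 h(x) = C1 + C2*x


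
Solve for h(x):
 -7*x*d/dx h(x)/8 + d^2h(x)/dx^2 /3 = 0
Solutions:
 h(x) = C1 + C2*erfi(sqrt(21)*x/4)


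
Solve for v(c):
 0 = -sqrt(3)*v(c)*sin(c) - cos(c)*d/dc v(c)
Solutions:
 v(c) = C1*cos(c)^(sqrt(3))


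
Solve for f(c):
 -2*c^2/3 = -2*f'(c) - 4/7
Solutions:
 f(c) = C1 + c^3/9 - 2*c/7


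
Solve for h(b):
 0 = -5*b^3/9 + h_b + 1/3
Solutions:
 h(b) = C1 + 5*b^4/36 - b/3


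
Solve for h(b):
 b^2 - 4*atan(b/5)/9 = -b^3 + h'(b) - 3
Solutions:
 h(b) = C1 + b^4/4 + b^3/3 - 4*b*atan(b/5)/9 + 3*b + 10*log(b^2 + 25)/9


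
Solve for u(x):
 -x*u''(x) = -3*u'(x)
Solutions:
 u(x) = C1 + C2*x^4


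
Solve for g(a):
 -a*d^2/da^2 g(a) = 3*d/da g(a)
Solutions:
 g(a) = C1 + C2/a^2


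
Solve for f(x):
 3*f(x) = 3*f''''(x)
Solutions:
 f(x) = C1*exp(-x) + C2*exp(x) + C3*sin(x) + C4*cos(x)


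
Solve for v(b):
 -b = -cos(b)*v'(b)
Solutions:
 v(b) = C1 + Integral(b/cos(b), b)


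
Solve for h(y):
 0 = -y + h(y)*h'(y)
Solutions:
 h(y) = -sqrt(C1 + y^2)
 h(y) = sqrt(C1 + y^2)


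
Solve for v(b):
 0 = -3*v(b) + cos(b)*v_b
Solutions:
 v(b) = C1*(sin(b) + 1)^(3/2)/(sin(b) - 1)^(3/2)


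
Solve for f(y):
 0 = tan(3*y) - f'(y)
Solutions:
 f(y) = C1 - log(cos(3*y))/3


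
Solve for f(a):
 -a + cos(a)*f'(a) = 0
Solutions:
 f(a) = C1 + Integral(a/cos(a), a)


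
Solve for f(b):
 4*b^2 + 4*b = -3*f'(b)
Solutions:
 f(b) = C1 - 4*b^3/9 - 2*b^2/3


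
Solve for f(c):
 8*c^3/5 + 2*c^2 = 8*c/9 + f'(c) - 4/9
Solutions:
 f(c) = C1 + 2*c^4/5 + 2*c^3/3 - 4*c^2/9 + 4*c/9


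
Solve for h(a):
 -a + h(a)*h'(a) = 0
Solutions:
 h(a) = -sqrt(C1 + a^2)
 h(a) = sqrt(C1 + a^2)


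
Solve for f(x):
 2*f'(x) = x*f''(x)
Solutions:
 f(x) = C1 + C2*x^3


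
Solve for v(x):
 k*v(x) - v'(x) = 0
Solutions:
 v(x) = C1*exp(k*x)


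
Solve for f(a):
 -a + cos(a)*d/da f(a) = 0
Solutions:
 f(a) = C1 + Integral(a/cos(a), a)


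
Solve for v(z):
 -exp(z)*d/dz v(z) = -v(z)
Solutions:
 v(z) = C1*exp(-exp(-z))


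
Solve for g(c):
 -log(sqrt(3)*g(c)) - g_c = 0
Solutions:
 2*Integral(1/(2*log(_y) + log(3)), (_y, g(c))) = C1 - c


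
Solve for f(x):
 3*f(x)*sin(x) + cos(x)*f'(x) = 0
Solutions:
 f(x) = C1*cos(x)^3


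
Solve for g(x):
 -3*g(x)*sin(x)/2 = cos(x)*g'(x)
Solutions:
 g(x) = C1*cos(x)^(3/2)


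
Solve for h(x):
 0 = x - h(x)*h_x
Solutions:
 h(x) = -sqrt(C1 + x^2)
 h(x) = sqrt(C1 + x^2)


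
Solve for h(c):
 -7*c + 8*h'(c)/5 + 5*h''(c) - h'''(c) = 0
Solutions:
 h(c) = C1 + C2*exp(c*(25 - sqrt(785))/10) + C3*exp(c*(25 + sqrt(785))/10) + 35*c^2/16 - 875*c/64


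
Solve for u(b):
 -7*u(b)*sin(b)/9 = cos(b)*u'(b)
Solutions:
 u(b) = C1*cos(b)^(7/9)


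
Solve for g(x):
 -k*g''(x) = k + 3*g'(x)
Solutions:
 g(x) = C1 + C2*exp(-3*x/k) - k*x/3


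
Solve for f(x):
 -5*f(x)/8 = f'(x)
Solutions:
 f(x) = C1*exp(-5*x/8)


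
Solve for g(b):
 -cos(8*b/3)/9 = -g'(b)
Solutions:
 g(b) = C1 + sin(8*b/3)/24


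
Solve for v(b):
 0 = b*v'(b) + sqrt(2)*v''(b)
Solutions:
 v(b) = C1 + C2*erf(2^(1/4)*b/2)


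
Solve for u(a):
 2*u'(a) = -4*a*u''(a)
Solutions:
 u(a) = C1 + C2*sqrt(a)


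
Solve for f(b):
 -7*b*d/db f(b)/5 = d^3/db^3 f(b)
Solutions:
 f(b) = C1 + Integral(C2*airyai(-5^(2/3)*7^(1/3)*b/5) + C3*airybi(-5^(2/3)*7^(1/3)*b/5), b)


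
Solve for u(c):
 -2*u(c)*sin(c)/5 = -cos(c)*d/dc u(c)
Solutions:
 u(c) = C1/cos(c)^(2/5)


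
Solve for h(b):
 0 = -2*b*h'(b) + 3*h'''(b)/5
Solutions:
 h(b) = C1 + Integral(C2*airyai(10^(1/3)*3^(2/3)*b/3) + C3*airybi(10^(1/3)*3^(2/3)*b/3), b)


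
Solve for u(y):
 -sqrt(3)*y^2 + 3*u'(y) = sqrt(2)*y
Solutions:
 u(y) = C1 + sqrt(3)*y^3/9 + sqrt(2)*y^2/6


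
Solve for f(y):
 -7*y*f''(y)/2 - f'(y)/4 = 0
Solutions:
 f(y) = C1 + C2*y^(13/14)


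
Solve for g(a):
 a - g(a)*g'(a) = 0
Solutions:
 g(a) = -sqrt(C1 + a^2)
 g(a) = sqrt(C1 + a^2)


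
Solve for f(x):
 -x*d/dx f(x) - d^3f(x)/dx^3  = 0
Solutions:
 f(x) = C1 + Integral(C2*airyai(-x) + C3*airybi(-x), x)


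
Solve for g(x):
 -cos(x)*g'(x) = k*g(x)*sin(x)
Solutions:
 g(x) = C1*exp(k*log(cos(x)))


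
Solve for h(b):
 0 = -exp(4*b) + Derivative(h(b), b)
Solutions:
 h(b) = C1 + exp(4*b)/4


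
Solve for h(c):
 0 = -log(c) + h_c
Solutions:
 h(c) = C1 + c*log(c) - c


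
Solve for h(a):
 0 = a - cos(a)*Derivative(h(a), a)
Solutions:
 h(a) = C1 + Integral(a/cos(a), a)


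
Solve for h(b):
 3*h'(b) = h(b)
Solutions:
 h(b) = C1*exp(b/3)


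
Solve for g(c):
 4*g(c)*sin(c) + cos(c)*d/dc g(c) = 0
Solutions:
 g(c) = C1*cos(c)^4


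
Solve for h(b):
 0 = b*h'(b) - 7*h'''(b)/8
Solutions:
 h(b) = C1 + Integral(C2*airyai(2*7^(2/3)*b/7) + C3*airybi(2*7^(2/3)*b/7), b)


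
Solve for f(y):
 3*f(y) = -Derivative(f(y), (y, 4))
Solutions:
 f(y) = (C1*sin(sqrt(2)*3^(1/4)*y/2) + C2*cos(sqrt(2)*3^(1/4)*y/2))*exp(-sqrt(2)*3^(1/4)*y/2) + (C3*sin(sqrt(2)*3^(1/4)*y/2) + C4*cos(sqrt(2)*3^(1/4)*y/2))*exp(sqrt(2)*3^(1/4)*y/2)


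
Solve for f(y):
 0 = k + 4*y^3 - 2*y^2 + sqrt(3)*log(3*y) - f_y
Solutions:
 f(y) = C1 + k*y + y^4 - 2*y^3/3 + sqrt(3)*y*log(y) - sqrt(3)*y + sqrt(3)*y*log(3)


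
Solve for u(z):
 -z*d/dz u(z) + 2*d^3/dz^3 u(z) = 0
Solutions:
 u(z) = C1 + Integral(C2*airyai(2^(2/3)*z/2) + C3*airybi(2^(2/3)*z/2), z)


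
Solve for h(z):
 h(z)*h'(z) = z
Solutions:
 h(z) = -sqrt(C1 + z^2)
 h(z) = sqrt(C1 + z^2)


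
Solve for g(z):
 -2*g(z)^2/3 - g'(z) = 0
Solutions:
 g(z) = 3/(C1 + 2*z)


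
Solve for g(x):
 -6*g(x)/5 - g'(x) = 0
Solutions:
 g(x) = C1*exp(-6*x/5)


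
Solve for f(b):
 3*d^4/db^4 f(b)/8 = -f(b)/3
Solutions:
 f(b) = (C1*sin(2^(1/4)*sqrt(3)*b/3) + C2*cos(2^(1/4)*sqrt(3)*b/3))*exp(-2^(1/4)*sqrt(3)*b/3) + (C3*sin(2^(1/4)*sqrt(3)*b/3) + C4*cos(2^(1/4)*sqrt(3)*b/3))*exp(2^(1/4)*sqrt(3)*b/3)


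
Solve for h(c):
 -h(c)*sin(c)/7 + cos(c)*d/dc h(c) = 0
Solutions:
 h(c) = C1/cos(c)^(1/7)


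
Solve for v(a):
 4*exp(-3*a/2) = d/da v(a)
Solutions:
 v(a) = C1 - 8*exp(-3*a/2)/3


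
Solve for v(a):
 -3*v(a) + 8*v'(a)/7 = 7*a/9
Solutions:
 v(a) = C1*exp(21*a/8) - 7*a/27 - 8/81


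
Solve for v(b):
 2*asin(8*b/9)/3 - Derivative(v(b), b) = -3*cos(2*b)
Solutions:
 v(b) = C1 + 2*b*asin(8*b/9)/3 + sqrt(81 - 64*b^2)/12 + 3*sin(2*b)/2


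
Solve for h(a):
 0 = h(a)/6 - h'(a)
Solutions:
 h(a) = C1*exp(a/6)


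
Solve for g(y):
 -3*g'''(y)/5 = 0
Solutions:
 g(y) = C1 + C2*y + C3*y^2


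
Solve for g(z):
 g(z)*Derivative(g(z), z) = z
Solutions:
 g(z) = -sqrt(C1 + z^2)
 g(z) = sqrt(C1 + z^2)


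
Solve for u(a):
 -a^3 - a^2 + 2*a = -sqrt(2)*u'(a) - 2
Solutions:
 u(a) = C1 + sqrt(2)*a^4/8 + sqrt(2)*a^3/6 - sqrt(2)*a^2/2 - sqrt(2)*a


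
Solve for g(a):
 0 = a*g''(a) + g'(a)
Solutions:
 g(a) = C1 + C2*log(a)


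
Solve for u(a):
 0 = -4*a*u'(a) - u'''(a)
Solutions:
 u(a) = C1 + Integral(C2*airyai(-2^(2/3)*a) + C3*airybi(-2^(2/3)*a), a)


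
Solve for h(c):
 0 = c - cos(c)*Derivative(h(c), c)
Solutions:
 h(c) = C1 + Integral(c/cos(c), c)


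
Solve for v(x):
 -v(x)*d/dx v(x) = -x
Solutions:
 v(x) = -sqrt(C1 + x^2)
 v(x) = sqrt(C1 + x^2)


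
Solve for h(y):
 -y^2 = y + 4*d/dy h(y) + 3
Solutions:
 h(y) = C1 - y^3/12 - y^2/8 - 3*y/4


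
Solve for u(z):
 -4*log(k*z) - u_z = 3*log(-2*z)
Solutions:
 u(z) = C1 + z*(-4*log(-k) - 3*log(2) + 7) - 7*z*log(-z)


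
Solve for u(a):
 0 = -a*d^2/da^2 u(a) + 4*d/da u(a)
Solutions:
 u(a) = C1 + C2*a^5


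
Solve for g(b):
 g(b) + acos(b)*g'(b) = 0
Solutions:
 g(b) = C1*exp(-Integral(1/acos(b), b))


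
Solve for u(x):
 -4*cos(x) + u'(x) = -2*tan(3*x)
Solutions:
 u(x) = C1 + 2*log(cos(3*x))/3 + 4*sin(x)


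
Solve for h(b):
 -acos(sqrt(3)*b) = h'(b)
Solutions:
 h(b) = C1 - b*acos(sqrt(3)*b) + sqrt(3)*sqrt(1 - 3*b^2)/3


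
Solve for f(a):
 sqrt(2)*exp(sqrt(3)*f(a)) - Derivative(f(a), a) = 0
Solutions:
 f(a) = sqrt(3)*(2*log(-1/(C1 + sqrt(2)*a)) - log(3))/6


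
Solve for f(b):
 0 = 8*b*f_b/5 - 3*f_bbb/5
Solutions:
 f(b) = C1 + Integral(C2*airyai(2*3^(2/3)*b/3) + C3*airybi(2*3^(2/3)*b/3), b)


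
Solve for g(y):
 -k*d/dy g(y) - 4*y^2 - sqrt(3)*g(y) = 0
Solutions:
 g(y) = C1*exp(-sqrt(3)*y/k) - 8*sqrt(3)*k^2/9 + 8*k*y/3 - 4*sqrt(3)*y^2/3


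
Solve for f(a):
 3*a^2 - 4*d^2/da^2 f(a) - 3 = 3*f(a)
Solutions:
 f(a) = C1*sin(sqrt(3)*a/2) + C2*cos(sqrt(3)*a/2) + a^2 - 11/3


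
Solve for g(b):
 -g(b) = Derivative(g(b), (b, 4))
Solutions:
 g(b) = (C1*sin(sqrt(2)*b/2) + C2*cos(sqrt(2)*b/2))*exp(-sqrt(2)*b/2) + (C3*sin(sqrt(2)*b/2) + C4*cos(sqrt(2)*b/2))*exp(sqrt(2)*b/2)


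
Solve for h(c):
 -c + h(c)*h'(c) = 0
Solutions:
 h(c) = -sqrt(C1 + c^2)
 h(c) = sqrt(C1 + c^2)


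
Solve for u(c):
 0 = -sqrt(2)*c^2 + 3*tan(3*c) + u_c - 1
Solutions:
 u(c) = C1 + sqrt(2)*c^3/3 + c + log(cos(3*c))


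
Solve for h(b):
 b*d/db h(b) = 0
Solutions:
 h(b) = C1


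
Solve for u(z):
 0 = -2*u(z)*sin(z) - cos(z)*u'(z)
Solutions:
 u(z) = C1*cos(z)^2


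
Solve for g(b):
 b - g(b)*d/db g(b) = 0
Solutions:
 g(b) = -sqrt(C1 + b^2)
 g(b) = sqrt(C1 + b^2)


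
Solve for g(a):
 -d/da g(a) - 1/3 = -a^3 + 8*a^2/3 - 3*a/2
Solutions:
 g(a) = C1 + a^4/4 - 8*a^3/9 + 3*a^2/4 - a/3


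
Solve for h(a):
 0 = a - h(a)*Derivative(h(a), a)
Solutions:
 h(a) = -sqrt(C1 + a^2)
 h(a) = sqrt(C1 + a^2)


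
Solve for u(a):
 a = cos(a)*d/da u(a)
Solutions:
 u(a) = C1 + Integral(a/cos(a), a)


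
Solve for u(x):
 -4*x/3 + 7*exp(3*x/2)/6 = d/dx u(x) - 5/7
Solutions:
 u(x) = C1 - 2*x^2/3 + 5*x/7 + 7*exp(3*x/2)/9


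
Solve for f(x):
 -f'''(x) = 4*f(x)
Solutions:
 f(x) = C3*exp(-2^(2/3)*x) + (C1*sin(2^(2/3)*sqrt(3)*x/2) + C2*cos(2^(2/3)*sqrt(3)*x/2))*exp(2^(2/3)*x/2)


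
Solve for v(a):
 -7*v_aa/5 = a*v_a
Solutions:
 v(a) = C1 + C2*erf(sqrt(70)*a/14)


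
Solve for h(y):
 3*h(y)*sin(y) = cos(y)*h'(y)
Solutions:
 h(y) = C1/cos(y)^3


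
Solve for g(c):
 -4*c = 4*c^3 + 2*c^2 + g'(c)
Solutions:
 g(c) = C1 - c^4 - 2*c^3/3 - 2*c^2


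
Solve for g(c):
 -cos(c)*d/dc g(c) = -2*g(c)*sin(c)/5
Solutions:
 g(c) = C1/cos(c)^(2/5)


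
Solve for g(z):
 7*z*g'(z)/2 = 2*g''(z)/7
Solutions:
 g(z) = C1 + C2*erfi(7*sqrt(2)*z/4)


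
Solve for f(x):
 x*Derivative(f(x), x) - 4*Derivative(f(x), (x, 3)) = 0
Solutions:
 f(x) = C1 + Integral(C2*airyai(2^(1/3)*x/2) + C3*airybi(2^(1/3)*x/2), x)


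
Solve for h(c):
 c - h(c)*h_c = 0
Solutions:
 h(c) = -sqrt(C1 + c^2)
 h(c) = sqrt(C1 + c^2)


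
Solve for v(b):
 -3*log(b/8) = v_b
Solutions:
 v(b) = C1 - 3*b*log(b) + 3*b + b*log(512)


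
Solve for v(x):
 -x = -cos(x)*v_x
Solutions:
 v(x) = C1 + Integral(x/cos(x), x)


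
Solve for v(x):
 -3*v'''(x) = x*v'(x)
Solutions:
 v(x) = C1 + Integral(C2*airyai(-3^(2/3)*x/3) + C3*airybi(-3^(2/3)*x/3), x)


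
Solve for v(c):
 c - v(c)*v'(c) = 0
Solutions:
 v(c) = -sqrt(C1 + c^2)
 v(c) = sqrt(C1 + c^2)


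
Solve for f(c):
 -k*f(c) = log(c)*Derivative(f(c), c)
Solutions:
 f(c) = C1*exp(-k*li(c))


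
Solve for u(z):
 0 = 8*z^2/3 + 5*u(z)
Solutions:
 u(z) = -8*z^2/15


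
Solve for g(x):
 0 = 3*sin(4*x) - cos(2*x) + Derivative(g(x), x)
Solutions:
 g(x) = C1 + sin(2*x)/2 + 3*cos(4*x)/4


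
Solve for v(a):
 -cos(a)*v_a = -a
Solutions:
 v(a) = C1 + Integral(a/cos(a), a)


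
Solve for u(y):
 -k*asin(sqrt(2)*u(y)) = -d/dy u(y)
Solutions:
 Integral(1/asin(sqrt(2)*_y), (_y, u(y))) = C1 + k*y


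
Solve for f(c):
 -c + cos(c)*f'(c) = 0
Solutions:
 f(c) = C1 + Integral(c/cos(c), c)


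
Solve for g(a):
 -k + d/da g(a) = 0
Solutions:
 g(a) = C1 + a*k


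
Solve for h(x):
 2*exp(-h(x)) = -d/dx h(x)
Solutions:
 h(x) = log(C1 - 2*x)


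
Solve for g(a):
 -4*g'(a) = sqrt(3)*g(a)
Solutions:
 g(a) = C1*exp(-sqrt(3)*a/4)


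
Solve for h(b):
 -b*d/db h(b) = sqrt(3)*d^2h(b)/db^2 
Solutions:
 h(b) = C1 + C2*erf(sqrt(2)*3^(3/4)*b/6)


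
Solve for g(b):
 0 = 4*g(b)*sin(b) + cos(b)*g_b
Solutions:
 g(b) = C1*cos(b)^4


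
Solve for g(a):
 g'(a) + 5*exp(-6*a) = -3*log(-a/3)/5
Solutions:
 g(a) = C1 - 3*a*log(-a)/5 + 3*a*(1 + log(3))/5 + 5*exp(-6*a)/6


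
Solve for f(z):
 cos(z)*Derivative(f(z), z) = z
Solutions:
 f(z) = C1 + Integral(z/cos(z), z)


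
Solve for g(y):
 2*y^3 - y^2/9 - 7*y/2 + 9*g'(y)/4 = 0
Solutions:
 g(y) = C1 - 2*y^4/9 + 4*y^3/243 + 7*y^2/9


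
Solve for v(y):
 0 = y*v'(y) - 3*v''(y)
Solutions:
 v(y) = C1 + C2*erfi(sqrt(6)*y/6)


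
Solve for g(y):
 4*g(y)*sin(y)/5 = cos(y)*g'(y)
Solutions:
 g(y) = C1/cos(y)^(4/5)


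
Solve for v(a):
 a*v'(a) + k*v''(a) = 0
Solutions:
 v(a) = C1 + C2*sqrt(k)*erf(sqrt(2)*a*sqrt(1/k)/2)


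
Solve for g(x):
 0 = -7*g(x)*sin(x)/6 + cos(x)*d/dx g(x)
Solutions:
 g(x) = C1/cos(x)^(7/6)


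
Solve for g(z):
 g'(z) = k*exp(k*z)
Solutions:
 g(z) = C1 + exp(k*z)


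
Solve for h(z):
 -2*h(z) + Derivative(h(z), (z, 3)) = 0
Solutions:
 h(z) = C3*exp(2^(1/3)*z) + (C1*sin(2^(1/3)*sqrt(3)*z/2) + C2*cos(2^(1/3)*sqrt(3)*z/2))*exp(-2^(1/3)*z/2)


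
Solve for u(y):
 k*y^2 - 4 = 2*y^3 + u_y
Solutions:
 u(y) = C1 + k*y^3/3 - y^4/2 - 4*y


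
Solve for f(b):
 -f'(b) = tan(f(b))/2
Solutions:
 f(b) = pi - asin(C1*exp(-b/2))
 f(b) = asin(C1*exp(-b/2))


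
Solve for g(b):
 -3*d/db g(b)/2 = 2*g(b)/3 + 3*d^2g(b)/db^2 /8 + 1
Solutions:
 g(b) = C1*exp(2*b*(-1 + sqrt(5)/3)) + C2*exp(-2*b*(sqrt(5)/3 + 1)) - 3/2


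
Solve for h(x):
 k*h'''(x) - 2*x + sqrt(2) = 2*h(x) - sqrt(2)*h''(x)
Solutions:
 h(x) = C1*exp(-x*((sqrt(((-27 + 2*sqrt(2)/k^2)^2 - 8/k^4)/k^2) - 27/k + 2*sqrt(2)/k^3)^(1/3) + sqrt(2)/k + 2/(k^2*(sqrt(((-27 + 2*sqrt(2)/k^2)^2 - 8/k^4)/k^2) - 27/k + 2*sqrt(2)/k^3)^(1/3)))/3) + C2*exp(x*((sqrt(((-27 + 2*sqrt(2)/k^2)^2 - 8/k^4)/k^2) - 27/k + 2*sqrt(2)/k^3)^(1/3) - sqrt(3)*I*(sqrt(((-27 + 2*sqrt(2)/k^2)^2 - 8/k^4)/k^2) - 27/k + 2*sqrt(2)/k^3)^(1/3) - 2*sqrt(2)/k - 8/(k^2*(-1 + sqrt(3)*I)*(sqrt(((-27 + 2*sqrt(2)/k^2)^2 - 8/k^4)/k^2) - 27/k + 2*sqrt(2)/k^3)^(1/3)))/6) + C3*exp(x*((sqrt(((-27 + 2*sqrt(2)/k^2)^2 - 8/k^4)/k^2) - 27/k + 2*sqrt(2)/k^3)^(1/3) + sqrt(3)*I*(sqrt(((-27 + 2*sqrt(2)/k^2)^2 - 8/k^4)/k^2) - 27/k + 2*sqrt(2)/k^3)^(1/3) - 2*sqrt(2)/k + 8/(k^2*(1 + sqrt(3)*I)*(sqrt(((-27 + 2*sqrt(2)/k^2)^2 - 8/k^4)/k^2) - 27/k + 2*sqrt(2)/k^3)^(1/3)))/6) - x + sqrt(2)/2


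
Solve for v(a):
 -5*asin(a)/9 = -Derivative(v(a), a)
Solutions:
 v(a) = C1 + 5*a*asin(a)/9 + 5*sqrt(1 - a^2)/9


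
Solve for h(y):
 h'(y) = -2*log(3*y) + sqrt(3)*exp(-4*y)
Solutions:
 h(y) = C1 - 2*y*log(y) + 2*y*(1 - log(3)) - sqrt(3)*exp(-4*y)/4


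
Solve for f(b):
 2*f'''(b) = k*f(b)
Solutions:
 f(b) = C1*exp(2^(2/3)*b*k^(1/3)/2) + C2*exp(2^(2/3)*b*k^(1/3)*(-1 + sqrt(3)*I)/4) + C3*exp(-2^(2/3)*b*k^(1/3)*(1 + sqrt(3)*I)/4)


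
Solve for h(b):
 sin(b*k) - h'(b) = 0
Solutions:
 h(b) = C1 - cos(b*k)/k


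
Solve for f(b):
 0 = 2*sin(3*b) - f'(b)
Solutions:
 f(b) = C1 - 2*cos(3*b)/3


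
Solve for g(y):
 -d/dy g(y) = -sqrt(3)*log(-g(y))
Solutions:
 -li(-g(y)) = C1 + sqrt(3)*y


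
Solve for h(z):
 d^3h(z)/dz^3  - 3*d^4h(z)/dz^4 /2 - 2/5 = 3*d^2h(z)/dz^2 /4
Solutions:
 h(z) = C1 + C2*z - 4*z^2/15 + (C3*sin(sqrt(14)*z/6) + C4*cos(sqrt(14)*z/6))*exp(z/3)


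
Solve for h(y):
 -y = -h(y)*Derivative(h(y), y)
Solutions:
 h(y) = -sqrt(C1 + y^2)
 h(y) = sqrt(C1 + y^2)


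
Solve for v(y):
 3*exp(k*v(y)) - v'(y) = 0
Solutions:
 v(y) = Piecewise((log(-1/(C1*k + 3*k*y))/k, Ne(k, 0)), (nan, True))
 v(y) = Piecewise((C1 + 3*y, Eq(k, 0)), (nan, True))


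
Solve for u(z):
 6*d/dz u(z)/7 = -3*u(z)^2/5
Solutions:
 u(z) = 10/(C1 + 7*z)


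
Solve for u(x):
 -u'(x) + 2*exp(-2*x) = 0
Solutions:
 u(x) = C1 - exp(-2*x)


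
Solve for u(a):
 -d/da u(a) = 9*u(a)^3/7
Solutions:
 u(a) = -sqrt(14)*sqrt(-1/(C1 - 9*a))/2
 u(a) = sqrt(14)*sqrt(-1/(C1 - 9*a))/2


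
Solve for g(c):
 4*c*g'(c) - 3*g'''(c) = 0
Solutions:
 g(c) = C1 + Integral(C2*airyai(6^(2/3)*c/3) + C3*airybi(6^(2/3)*c/3), c)


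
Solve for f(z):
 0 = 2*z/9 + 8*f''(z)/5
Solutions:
 f(z) = C1 + C2*z - 5*z^3/216


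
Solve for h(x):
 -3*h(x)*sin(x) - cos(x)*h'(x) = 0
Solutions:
 h(x) = C1*cos(x)^3


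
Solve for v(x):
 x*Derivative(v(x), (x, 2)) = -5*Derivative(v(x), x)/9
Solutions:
 v(x) = C1 + C2*x^(4/9)


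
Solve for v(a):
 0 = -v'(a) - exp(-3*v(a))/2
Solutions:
 v(a) = log(C1 - 3*a/2)/3
 v(a) = log((-1 - sqrt(3)*I)*(C1 - 3*a/2)^(1/3)/2)
 v(a) = log((-1 + sqrt(3)*I)*(C1 - 3*a/2)^(1/3)/2)


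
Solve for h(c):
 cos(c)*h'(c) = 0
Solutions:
 h(c) = C1


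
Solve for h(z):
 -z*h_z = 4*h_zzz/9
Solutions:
 h(z) = C1 + Integral(C2*airyai(-2^(1/3)*3^(2/3)*z/2) + C3*airybi(-2^(1/3)*3^(2/3)*z/2), z)


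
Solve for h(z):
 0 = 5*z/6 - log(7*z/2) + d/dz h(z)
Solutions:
 h(z) = C1 - 5*z^2/12 + z*log(z) - z + z*log(7/2)


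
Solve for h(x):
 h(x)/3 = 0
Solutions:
 h(x) = 0


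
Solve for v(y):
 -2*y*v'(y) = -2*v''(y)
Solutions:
 v(y) = C1 + C2*erfi(sqrt(2)*y/2)


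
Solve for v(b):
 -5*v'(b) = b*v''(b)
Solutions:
 v(b) = C1 + C2/b^4


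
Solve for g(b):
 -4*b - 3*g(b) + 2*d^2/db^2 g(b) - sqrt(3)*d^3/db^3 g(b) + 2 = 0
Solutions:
 g(b) = C1*exp(b*(8*18^(1/3)/(27*sqrt(211) + 227*sqrt(3))^(1/3) + 8*sqrt(3) + 12^(1/3)*(27*sqrt(211) + 227*sqrt(3))^(1/3))/36)*sin(2^(1/3)*3^(1/6)*b*(-2^(1/3)*3^(2/3)*(27*sqrt(211) + 227*sqrt(3))^(1/3) + 24/(27*sqrt(211) + 227*sqrt(3))^(1/3))/36) + C2*exp(b*(8*18^(1/3)/(27*sqrt(211) + 227*sqrt(3))^(1/3) + 8*sqrt(3) + 12^(1/3)*(27*sqrt(211) + 227*sqrt(3))^(1/3))/36)*cos(2^(1/3)*3^(1/6)*b*(-2^(1/3)*3^(2/3)*(27*sqrt(211) + 227*sqrt(3))^(1/3) + 24/(27*sqrt(211) + 227*sqrt(3))^(1/3))/36) + C3*exp(b*(-12^(1/3)*(27*sqrt(211) + 227*sqrt(3))^(1/3) - 8*18^(1/3)/(27*sqrt(211) + 227*sqrt(3))^(1/3) + 4*sqrt(3))/18) - 4*b/3 + 2/3
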